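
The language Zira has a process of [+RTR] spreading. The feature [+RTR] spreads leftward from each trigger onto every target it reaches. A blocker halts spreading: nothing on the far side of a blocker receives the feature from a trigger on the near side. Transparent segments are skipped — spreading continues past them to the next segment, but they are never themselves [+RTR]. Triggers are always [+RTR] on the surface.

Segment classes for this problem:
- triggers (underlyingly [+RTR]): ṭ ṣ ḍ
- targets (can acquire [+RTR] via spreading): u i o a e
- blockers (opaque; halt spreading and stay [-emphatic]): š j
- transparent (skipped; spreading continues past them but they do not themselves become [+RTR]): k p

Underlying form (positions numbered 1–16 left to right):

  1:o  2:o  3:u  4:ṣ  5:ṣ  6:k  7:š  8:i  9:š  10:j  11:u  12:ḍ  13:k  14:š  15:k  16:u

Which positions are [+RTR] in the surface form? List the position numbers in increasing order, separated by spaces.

From /ṣ/ at 4 leftward: 3 /u/ → [+RTR]; 2 /o/ → [+RTR]; 1 /o/ → [+RTR]; word edge.
From /ṣ/ at 5 leftward: 4 /ṣ/ is itself a trigger — this domain ends here.
From /ḍ/ at 12 leftward: 11 /u/ → [+RTR]; 10 /j/ blocks.
Targets with no active source: positions 8 16 stay [-emphatic].

1 2 3 4 5 11 12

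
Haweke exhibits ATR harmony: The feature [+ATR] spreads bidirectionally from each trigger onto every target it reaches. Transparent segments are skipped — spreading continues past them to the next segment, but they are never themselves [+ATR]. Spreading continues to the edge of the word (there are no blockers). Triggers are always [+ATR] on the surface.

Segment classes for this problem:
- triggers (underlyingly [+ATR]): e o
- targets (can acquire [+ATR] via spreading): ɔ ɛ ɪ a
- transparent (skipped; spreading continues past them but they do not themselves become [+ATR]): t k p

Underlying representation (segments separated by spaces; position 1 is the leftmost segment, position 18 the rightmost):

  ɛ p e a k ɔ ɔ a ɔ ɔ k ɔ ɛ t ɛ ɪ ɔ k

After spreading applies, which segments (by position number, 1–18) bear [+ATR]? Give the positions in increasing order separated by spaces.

1 3 4 6 7 8 9 10 12 13 15 16 17

From /e/ at 3 rightward: 4 /a/ → [+ATR]; 5 /k/ transparent; 6 /ɔ/ → [+ATR]; 7 /ɔ/ → [+ATR]; 8 /a/ → [+ATR]; 9 /ɔ/ → [+ATR]; 10 /ɔ/ → [+ATR]; 11 /k/ transparent; 12 /ɔ/ → [+ATR]; 13 /ɛ/ → [+ATR]; 14 /t/ transparent; 15 /ɛ/ → [+ATR]; 16 /ɪ/ → [+ATR]; 17 /ɔ/ → [+ATR]; 18 /k/ transparent; word edge.
From /e/ at 3 leftward: 2 /p/ transparent; 1 /ɛ/ → [+ATR]; word edge.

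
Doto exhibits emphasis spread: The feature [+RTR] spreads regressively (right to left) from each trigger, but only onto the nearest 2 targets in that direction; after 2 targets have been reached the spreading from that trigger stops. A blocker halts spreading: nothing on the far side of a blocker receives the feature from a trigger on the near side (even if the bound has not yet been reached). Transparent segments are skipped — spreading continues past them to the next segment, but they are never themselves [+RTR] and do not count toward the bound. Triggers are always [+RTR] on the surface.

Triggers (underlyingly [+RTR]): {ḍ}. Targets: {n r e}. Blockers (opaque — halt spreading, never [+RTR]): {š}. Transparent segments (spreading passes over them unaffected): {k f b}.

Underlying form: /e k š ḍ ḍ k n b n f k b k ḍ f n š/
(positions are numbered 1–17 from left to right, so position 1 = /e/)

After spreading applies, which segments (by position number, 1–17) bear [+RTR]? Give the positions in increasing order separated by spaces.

From /ḍ/ at 4 leftward: 3 /š/ blocks.
From /ḍ/ at 5 leftward: 4 /ḍ/ is itself a trigger — this domain ends here.
From /ḍ/ at 14 leftward: 13 /k/ transparent; 12 /b/ transparent; 11 /k/ transparent; 10 /f/ transparent; 9 /n/ → [+RTR]; 8 /b/ transparent; 7 /n/ → [+RTR]; bound reached.
Targets with no active source: positions 1 16 stay [-emphatic].

4 5 7 9 14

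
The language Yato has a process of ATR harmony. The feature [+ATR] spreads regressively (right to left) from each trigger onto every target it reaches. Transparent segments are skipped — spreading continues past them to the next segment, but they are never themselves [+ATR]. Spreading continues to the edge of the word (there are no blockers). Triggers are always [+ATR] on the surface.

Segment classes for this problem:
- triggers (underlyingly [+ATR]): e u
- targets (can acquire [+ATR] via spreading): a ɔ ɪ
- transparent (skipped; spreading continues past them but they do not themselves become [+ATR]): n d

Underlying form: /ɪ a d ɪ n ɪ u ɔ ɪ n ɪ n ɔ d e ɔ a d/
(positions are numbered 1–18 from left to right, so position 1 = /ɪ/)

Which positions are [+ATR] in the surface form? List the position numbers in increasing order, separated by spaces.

From /u/ at 7 leftward: 6 /ɪ/ → [+ATR]; 5 /n/ transparent; 4 /ɪ/ → [+ATR]; 3 /d/ transparent; 2 /a/ → [+ATR]; 1 /ɪ/ → [+ATR]; word edge.
From /e/ at 15 leftward: 14 /d/ transparent; 13 /ɔ/ → [+ATR]; 12 /n/ transparent; 11 /ɪ/ → [+ATR]; 10 /n/ transparent; 9 /ɪ/ → [+ATR]; 8 /ɔ/ → [+ATR]; 7 /u/ is itself a trigger — this domain ends here.
Targets with no active source: positions 16 17 stay [-ATR].

1 2 4 6 7 8 9 11 13 15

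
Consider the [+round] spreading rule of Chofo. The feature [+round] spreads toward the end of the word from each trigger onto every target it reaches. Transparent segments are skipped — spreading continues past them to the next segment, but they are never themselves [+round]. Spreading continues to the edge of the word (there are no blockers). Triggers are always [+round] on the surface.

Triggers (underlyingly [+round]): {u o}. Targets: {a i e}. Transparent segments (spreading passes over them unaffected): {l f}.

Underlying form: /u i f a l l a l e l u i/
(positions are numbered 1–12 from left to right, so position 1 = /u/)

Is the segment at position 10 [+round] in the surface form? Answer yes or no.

no

From /u/ at 1 rightward: 2 /i/ → [+round]; 3 /f/ transparent; 4 /a/ → [+round]; 5 /l/ transparent; 6 /l/ transparent; 7 /a/ → [+round]; 8 /l/ transparent; 9 /e/ → [+round]; 10 /l/ transparent; 11 /u/ is itself a trigger — this domain ends here.
From /u/ at 11 rightward: 12 /i/ → [+round]; word edge.
[+round] positions on the surface: 1 2 4 7 9 11 12.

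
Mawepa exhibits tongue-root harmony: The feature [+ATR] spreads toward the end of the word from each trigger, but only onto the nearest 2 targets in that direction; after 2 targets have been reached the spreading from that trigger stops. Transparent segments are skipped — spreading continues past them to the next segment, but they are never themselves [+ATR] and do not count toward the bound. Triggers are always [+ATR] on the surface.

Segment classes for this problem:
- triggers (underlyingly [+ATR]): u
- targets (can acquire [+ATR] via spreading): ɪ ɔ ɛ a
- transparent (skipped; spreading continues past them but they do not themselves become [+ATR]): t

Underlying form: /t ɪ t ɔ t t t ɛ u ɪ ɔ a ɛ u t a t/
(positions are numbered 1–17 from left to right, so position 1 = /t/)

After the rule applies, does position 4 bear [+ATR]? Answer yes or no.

no

From /u/ at 9 rightward: 10 /ɪ/ → [+ATR]; 11 /ɔ/ → [+ATR]; bound reached.
From /u/ at 14 rightward: 15 /t/ transparent; 16 /a/ → [+ATR]; 17 /t/ transparent; word edge.
Targets with no active source: positions 2 4 8 12 13 stay [-ATR].
[+ATR] positions on the surface: 9 10 11 14 16.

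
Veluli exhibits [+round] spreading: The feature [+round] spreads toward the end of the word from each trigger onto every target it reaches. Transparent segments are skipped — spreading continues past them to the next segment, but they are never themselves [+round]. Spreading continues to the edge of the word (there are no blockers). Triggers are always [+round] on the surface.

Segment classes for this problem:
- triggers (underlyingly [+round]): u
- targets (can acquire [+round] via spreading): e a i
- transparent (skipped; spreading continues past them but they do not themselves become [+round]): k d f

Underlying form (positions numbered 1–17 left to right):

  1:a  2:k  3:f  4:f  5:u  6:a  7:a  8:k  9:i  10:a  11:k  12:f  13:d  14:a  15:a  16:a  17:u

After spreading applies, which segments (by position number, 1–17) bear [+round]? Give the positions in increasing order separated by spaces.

From /u/ at 5 rightward: 6 /a/ → [+round]; 7 /a/ → [+round]; 8 /k/ transparent; 9 /i/ → [+round]; 10 /a/ → [+round]; 11 /k/ transparent; 12 /f/ transparent; 13 /d/ transparent; 14 /a/ → [+round]; 15 /a/ → [+round]; 16 /a/ → [+round]; 17 /u/ is itself a trigger — this domain ends here.
From /u/ at 17 rightward: word edge.
Target with no active source: position 1 stays [-round].

5 6 7 9 10 14 15 16 17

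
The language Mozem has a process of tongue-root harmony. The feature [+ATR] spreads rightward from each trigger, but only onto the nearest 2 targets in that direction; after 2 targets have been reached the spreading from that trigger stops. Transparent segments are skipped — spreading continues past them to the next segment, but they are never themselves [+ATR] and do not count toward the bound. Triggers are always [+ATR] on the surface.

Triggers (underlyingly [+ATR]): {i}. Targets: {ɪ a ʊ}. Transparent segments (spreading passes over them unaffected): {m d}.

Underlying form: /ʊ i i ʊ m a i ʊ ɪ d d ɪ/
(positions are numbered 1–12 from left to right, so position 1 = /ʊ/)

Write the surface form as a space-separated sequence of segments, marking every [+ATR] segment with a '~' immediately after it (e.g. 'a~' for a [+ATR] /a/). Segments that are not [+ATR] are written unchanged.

ʊ i~ i~ ʊ~ m a~ i~ ʊ~ ɪ~ d d ɪ

From /i/ at 2 rightward: 3 /i/ is itself a trigger — this domain ends here.
From /i/ at 3 rightward: 4 /ʊ/ → [+ATR]; 5 /m/ transparent; 6 /a/ → [+ATR]; bound reached.
From /i/ at 7 rightward: 8 /ʊ/ → [+ATR]; 9 /ɪ/ → [+ATR]; bound reached.
Targets with no active source: positions 1 12 stay [-ATR].
[+ATR] positions on the surface: 2 3 4 6 7 8 9.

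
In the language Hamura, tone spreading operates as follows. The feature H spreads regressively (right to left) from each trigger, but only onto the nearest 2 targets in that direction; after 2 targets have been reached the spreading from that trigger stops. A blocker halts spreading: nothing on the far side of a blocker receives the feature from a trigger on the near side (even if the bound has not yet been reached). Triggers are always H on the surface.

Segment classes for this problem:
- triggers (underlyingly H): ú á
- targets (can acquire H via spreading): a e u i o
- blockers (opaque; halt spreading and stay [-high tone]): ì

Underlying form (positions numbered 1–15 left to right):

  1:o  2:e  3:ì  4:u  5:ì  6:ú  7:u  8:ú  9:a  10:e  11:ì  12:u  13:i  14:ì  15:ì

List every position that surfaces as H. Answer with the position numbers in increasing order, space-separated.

6 7 8

From /ú/ at 6 leftward: 5 /ì/ blocks.
From /ú/ at 8 leftward: 7 /u/ → H; 6 /ú/ is itself a trigger — this domain ends here.
Targets with no active source: positions 1 2 4 9 10 12 13 stay [-high tone].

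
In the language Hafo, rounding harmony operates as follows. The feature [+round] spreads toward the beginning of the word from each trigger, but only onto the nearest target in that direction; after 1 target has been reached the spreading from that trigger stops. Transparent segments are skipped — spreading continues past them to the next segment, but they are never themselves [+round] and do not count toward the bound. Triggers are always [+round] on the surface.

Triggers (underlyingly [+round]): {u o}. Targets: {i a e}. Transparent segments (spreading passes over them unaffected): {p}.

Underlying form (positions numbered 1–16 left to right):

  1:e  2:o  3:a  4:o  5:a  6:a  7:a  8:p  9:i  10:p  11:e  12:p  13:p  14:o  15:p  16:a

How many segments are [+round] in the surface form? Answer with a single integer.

From /o/ at 2 leftward: 1 /e/ → [+round]; bound reached.
From /o/ at 4 leftward: 3 /a/ → [+round]; bound reached.
From /o/ at 14 leftward: 13 /p/ transparent; 12 /p/ transparent; 11 /e/ → [+round]; bound reached.
Targets with no active source: positions 5 6 7 9 16 stay [-round].
[+round] positions on the surface: 1 2 3 4 11 14.

6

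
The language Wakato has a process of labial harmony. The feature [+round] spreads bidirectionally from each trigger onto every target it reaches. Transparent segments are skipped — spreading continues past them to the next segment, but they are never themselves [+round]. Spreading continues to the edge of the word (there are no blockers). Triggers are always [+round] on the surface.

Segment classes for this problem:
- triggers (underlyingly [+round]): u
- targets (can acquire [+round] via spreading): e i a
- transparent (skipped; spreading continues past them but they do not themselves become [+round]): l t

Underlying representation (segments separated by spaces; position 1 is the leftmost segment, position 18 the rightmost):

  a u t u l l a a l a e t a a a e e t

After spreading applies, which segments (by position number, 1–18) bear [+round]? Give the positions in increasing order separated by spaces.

From /u/ at 2 rightward: 3 /t/ transparent; 4 /u/ is itself a trigger — this domain ends here.
From /u/ at 2 leftward: 1 /a/ → [+round]; word edge.
From /u/ at 4 rightward: 5 /l/ transparent; 6 /l/ transparent; 7 /a/ → [+round]; 8 /a/ → [+round]; 9 /l/ transparent; 10 /a/ → [+round]; 11 /e/ → [+round]; 12 /t/ transparent; 13 /a/ → [+round]; 14 /a/ → [+round]; 15 /a/ → [+round]; 16 /e/ → [+round]; 17 /e/ → [+round]; 18 /t/ transparent; word edge.
From /u/ at 4 leftward: 3 /t/ transparent; 2 /u/ is itself a trigger — this domain ends here.

1 2 4 7 8 10 11 13 14 15 16 17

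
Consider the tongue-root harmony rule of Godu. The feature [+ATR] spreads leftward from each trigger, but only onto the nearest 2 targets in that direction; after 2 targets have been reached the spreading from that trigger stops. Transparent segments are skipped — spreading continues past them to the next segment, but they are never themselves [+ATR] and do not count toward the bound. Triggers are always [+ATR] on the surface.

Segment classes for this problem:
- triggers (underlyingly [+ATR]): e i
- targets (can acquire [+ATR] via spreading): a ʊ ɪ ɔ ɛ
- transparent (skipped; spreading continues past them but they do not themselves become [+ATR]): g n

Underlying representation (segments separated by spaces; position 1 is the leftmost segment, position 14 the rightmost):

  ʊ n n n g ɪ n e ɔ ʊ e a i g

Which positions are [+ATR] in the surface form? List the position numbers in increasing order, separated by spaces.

1 6 8 9 10 11 12 13

From /e/ at 8 leftward: 7 /n/ transparent; 6 /ɪ/ → [+ATR]; 5 /g/ transparent; 4 /n/ transparent; 3 /n/ transparent; 2 /n/ transparent; 1 /ʊ/ → [+ATR]; bound reached.
From /e/ at 11 leftward: 10 /ʊ/ → [+ATR]; 9 /ɔ/ → [+ATR]; bound reached.
From /i/ at 13 leftward: 12 /a/ → [+ATR]; 11 /e/ is itself a trigger — this domain ends here.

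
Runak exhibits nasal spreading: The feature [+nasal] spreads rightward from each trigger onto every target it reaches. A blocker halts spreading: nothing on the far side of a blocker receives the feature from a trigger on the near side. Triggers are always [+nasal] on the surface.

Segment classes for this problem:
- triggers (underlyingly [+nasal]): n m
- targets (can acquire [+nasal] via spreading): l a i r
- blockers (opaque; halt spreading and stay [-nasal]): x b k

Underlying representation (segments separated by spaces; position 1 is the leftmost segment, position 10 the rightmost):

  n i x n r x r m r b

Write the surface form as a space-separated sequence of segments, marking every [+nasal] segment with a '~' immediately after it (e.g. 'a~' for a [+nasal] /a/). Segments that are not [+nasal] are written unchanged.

n~ i~ x n~ r~ x r m~ r~ b

From /n/ at 1 rightward: 2 /i/ → [+nasal]; 3 /x/ blocks.
From /n/ at 4 rightward: 5 /r/ → [+nasal]; 6 /x/ blocks.
From /m/ at 8 rightward: 9 /r/ → [+nasal]; 10 /b/ blocks.
Target with no active source: position 7 stays [-nasal].
[+nasal] positions on the surface: 1 2 4 5 8 9.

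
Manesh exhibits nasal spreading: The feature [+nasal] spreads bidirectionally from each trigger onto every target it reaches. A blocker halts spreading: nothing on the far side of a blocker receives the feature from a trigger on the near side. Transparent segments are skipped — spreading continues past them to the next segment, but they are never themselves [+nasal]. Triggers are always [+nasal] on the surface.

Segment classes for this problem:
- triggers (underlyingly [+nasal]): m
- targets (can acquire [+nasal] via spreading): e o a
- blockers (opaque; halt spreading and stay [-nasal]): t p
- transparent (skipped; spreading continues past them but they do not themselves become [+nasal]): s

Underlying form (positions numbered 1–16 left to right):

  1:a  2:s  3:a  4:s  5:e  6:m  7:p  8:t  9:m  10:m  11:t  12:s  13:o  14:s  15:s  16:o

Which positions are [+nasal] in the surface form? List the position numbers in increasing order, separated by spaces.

1 3 5 6 9 10

From /m/ at 6 rightward: 7 /p/ blocks.
From /m/ at 6 leftward: 5 /e/ → [+nasal]; 4 /s/ transparent; 3 /a/ → [+nasal]; 2 /s/ transparent; 1 /a/ → [+nasal]; word edge.
From /m/ at 9 rightward: 10 /m/ is itself a trigger — this domain ends here.
From /m/ at 9 leftward: 8 /t/ blocks.
From /m/ at 10 rightward: 11 /t/ blocks.
From /m/ at 10 leftward: 9 /m/ is itself a trigger — this domain ends here.
Targets with no active source: positions 13 16 stay [-nasal].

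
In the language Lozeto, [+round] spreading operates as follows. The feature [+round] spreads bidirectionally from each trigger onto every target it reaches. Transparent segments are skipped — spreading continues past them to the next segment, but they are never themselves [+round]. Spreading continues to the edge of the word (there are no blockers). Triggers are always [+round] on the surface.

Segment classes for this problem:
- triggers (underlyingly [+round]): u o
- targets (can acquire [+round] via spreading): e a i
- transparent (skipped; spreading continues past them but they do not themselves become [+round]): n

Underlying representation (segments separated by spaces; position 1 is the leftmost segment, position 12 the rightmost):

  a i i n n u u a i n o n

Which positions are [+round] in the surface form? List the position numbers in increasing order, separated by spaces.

From /u/ at 6 rightward: 7 /u/ is itself a trigger — this domain ends here.
From /u/ at 6 leftward: 5 /n/ transparent; 4 /n/ transparent; 3 /i/ → [+round]; 2 /i/ → [+round]; 1 /a/ → [+round]; word edge.
From /u/ at 7 rightward: 8 /a/ → [+round]; 9 /i/ → [+round]; 10 /n/ transparent; 11 /o/ is itself a trigger — this domain ends here.
From /u/ at 7 leftward: 6 /u/ is itself a trigger — this domain ends here.
From /o/ at 11 rightward: 12 /n/ transparent; word edge.
From /o/ at 11 leftward: 10 /n/ transparent; 9 /i/ → [+round]; 8 /a/ → [+round]; 7 /u/ is itself a trigger — this domain ends here.

1 2 3 6 7 8 9 11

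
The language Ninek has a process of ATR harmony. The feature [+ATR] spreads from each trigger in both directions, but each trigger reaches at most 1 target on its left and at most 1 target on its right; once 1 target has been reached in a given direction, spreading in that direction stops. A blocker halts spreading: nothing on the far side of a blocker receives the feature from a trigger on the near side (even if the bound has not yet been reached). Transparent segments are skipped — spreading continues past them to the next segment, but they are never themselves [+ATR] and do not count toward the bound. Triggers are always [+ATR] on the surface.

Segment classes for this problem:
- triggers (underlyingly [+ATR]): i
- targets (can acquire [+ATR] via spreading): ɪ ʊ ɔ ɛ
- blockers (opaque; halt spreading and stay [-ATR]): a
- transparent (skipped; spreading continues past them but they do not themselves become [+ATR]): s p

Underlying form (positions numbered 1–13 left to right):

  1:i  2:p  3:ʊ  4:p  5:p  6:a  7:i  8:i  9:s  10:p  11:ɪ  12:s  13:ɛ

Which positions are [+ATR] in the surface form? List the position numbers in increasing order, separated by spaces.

1 3 7 8 11

From /i/ at 1 rightward: 2 /p/ transparent; 3 /ʊ/ → [+ATR]; bound reached.
From /i/ at 1 leftward: word edge.
From /i/ at 7 rightward: 8 /i/ is itself a trigger — this domain ends here.
From /i/ at 7 leftward: 6 /a/ blocks.
From /i/ at 8 rightward: 9 /s/ transparent; 10 /p/ transparent; 11 /ɪ/ → [+ATR]; bound reached.
From /i/ at 8 leftward: 7 /i/ is itself a trigger — this domain ends here.
Target with no active source: position 13 stays [-ATR].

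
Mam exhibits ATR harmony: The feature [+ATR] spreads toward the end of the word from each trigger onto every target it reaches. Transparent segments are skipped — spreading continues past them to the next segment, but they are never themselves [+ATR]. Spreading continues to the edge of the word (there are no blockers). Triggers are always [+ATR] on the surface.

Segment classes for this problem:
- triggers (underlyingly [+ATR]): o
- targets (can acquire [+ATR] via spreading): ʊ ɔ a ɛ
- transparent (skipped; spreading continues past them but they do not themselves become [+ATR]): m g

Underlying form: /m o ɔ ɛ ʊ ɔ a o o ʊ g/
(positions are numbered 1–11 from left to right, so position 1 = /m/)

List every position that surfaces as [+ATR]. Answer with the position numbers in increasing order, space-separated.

2 3 4 5 6 7 8 9 10

From /o/ at 2 rightward: 3 /ɔ/ → [+ATR]; 4 /ɛ/ → [+ATR]; 5 /ʊ/ → [+ATR]; 6 /ɔ/ → [+ATR]; 7 /a/ → [+ATR]; 8 /o/ is itself a trigger — this domain ends here.
From /o/ at 8 rightward: 9 /o/ is itself a trigger — this domain ends here.
From /o/ at 9 rightward: 10 /ʊ/ → [+ATR]; 11 /g/ transparent; word edge.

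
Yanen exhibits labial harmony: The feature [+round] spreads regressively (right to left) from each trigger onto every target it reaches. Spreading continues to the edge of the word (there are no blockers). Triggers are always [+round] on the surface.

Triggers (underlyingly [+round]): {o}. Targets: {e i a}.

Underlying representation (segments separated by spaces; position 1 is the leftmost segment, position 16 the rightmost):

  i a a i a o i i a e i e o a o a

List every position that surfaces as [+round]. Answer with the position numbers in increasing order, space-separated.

From /o/ at 6 leftward: 5 /a/ → [+round]; 4 /i/ → [+round]; 3 /a/ → [+round]; 2 /a/ → [+round]; 1 /i/ → [+round]; word edge.
From /o/ at 13 leftward: 12 /e/ → [+round]; 11 /i/ → [+round]; 10 /e/ → [+round]; 9 /a/ → [+round]; 8 /i/ → [+round]; 7 /i/ → [+round]; 6 /o/ is itself a trigger — this domain ends here.
From /o/ at 15 leftward: 14 /a/ → [+round]; 13 /o/ is itself a trigger — this domain ends here.
Target with no active source: position 16 stays [-round].

1 2 3 4 5 6 7 8 9 10 11 12 13 14 15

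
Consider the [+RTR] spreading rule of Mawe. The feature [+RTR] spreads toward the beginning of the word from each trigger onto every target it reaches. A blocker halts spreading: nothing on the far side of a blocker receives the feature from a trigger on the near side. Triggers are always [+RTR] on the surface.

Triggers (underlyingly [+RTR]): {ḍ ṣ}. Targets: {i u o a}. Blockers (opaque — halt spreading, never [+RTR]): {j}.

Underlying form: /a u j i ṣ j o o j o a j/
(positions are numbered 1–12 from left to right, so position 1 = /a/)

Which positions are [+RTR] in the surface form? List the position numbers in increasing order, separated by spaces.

4 5

From /ṣ/ at 5 leftward: 4 /i/ → [+RTR]; 3 /j/ blocks.
Targets with no active source: positions 1 2 7 8 10 11 stay [-emphatic].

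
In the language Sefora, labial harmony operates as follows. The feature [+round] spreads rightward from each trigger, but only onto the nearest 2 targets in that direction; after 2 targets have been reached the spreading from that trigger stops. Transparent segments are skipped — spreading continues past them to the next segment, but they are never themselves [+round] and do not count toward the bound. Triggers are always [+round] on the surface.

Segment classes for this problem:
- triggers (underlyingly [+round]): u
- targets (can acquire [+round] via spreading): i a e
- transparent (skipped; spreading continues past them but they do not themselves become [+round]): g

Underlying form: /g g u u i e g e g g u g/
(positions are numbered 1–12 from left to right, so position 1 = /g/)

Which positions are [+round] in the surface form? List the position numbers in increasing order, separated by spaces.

3 4 5 6 11

From /u/ at 3 rightward: 4 /u/ is itself a trigger — this domain ends here.
From /u/ at 4 rightward: 5 /i/ → [+round]; 6 /e/ → [+round]; bound reached.
From /u/ at 11 rightward: 12 /g/ transparent; word edge.
Target with no active source: position 8 stays [-round].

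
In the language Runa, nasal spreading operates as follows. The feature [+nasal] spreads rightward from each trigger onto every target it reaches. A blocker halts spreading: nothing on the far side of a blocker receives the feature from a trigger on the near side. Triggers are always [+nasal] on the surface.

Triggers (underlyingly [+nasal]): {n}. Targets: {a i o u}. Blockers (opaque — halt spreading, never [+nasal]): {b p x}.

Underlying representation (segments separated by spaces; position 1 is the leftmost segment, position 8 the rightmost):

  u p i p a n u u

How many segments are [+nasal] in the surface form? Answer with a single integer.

3

From /n/ at 6 rightward: 7 /u/ → [+nasal]; 8 /u/ → [+nasal]; word edge.
Targets with no active source: positions 1 3 5 stay [-nasal].
[+nasal] positions on the surface: 6 7 8.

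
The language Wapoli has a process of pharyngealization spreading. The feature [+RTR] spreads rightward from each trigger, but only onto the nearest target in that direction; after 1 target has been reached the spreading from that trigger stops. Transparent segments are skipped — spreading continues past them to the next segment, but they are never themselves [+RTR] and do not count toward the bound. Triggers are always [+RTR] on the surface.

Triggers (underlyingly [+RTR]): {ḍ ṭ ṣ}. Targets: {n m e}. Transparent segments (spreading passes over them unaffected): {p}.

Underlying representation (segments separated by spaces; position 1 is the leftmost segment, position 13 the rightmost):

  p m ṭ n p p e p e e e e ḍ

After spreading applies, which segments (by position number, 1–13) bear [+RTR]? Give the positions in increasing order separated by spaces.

3 4 13

From /ṭ/ at 3 rightward: 4 /n/ → [+RTR]; bound reached.
From /ḍ/ at 13 rightward: word edge.
Targets with no active source: positions 2 7 9 10 11 12 stay [-emphatic].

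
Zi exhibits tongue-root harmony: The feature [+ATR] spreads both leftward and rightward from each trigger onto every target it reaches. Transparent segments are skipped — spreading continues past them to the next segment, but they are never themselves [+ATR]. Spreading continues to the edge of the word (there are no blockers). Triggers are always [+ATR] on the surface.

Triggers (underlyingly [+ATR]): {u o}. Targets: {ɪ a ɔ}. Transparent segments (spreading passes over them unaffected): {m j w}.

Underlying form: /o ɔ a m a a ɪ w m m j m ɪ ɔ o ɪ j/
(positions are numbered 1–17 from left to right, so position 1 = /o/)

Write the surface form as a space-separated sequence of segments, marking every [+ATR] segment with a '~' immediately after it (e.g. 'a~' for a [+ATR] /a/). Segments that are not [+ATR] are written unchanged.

o~ ɔ~ a~ m a~ a~ ɪ~ w m m j m ɪ~ ɔ~ o~ ɪ~ j

From /o/ at 1 rightward: 2 /ɔ/ → [+ATR]; 3 /a/ → [+ATR]; 4 /m/ transparent; 5 /a/ → [+ATR]; 6 /a/ → [+ATR]; 7 /ɪ/ → [+ATR]; 8 /w/ transparent; 9 /m/ transparent; 10 /m/ transparent; 11 /j/ transparent; 12 /m/ transparent; 13 /ɪ/ → [+ATR]; 14 /ɔ/ → [+ATR]; 15 /o/ is itself a trigger — this domain ends here.
From /o/ at 1 leftward: word edge.
From /o/ at 15 rightward: 16 /ɪ/ → [+ATR]; 17 /j/ transparent; word edge.
From /o/ at 15 leftward: 14 /ɔ/ → [+ATR]; 13 /ɪ/ → [+ATR]; 12 /m/ transparent; 11 /j/ transparent; 10 /m/ transparent; 9 /m/ transparent; 8 /w/ transparent; 7 /ɪ/ → [+ATR]; 6 /a/ → [+ATR]; 5 /a/ → [+ATR]; 4 /m/ transparent; 3 /a/ → [+ATR]; 2 /ɔ/ → [+ATR]; 1 /o/ is itself a trigger — this domain ends here.
[+ATR] positions on the surface: 1 2 3 5 6 7 13 14 15 16.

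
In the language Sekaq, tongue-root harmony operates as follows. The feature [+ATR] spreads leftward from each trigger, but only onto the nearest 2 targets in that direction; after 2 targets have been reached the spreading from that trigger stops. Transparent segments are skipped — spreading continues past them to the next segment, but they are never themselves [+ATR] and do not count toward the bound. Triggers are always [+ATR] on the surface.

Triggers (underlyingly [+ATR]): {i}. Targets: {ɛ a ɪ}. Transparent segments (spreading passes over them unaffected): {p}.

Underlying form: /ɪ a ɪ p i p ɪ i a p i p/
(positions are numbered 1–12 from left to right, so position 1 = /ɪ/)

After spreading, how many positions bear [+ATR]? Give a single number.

7

From /i/ at 5 leftward: 4 /p/ transparent; 3 /ɪ/ → [+ATR]; 2 /a/ → [+ATR]; bound reached.
From /i/ at 8 leftward: 7 /ɪ/ → [+ATR]; 6 /p/ transparent; 5 /i/ is itself a trigger — this domain ends here.
From /i/ at 11 leftward: 10 /p/ transparent; 9 /a/ → [+ATR]; 8 /i/ is itself a trigger — this domain ends here.
Target with no active source: position 1 stays [-ATR].
[+ATR] positions on the surface: 2 3 5 7 8 9 11.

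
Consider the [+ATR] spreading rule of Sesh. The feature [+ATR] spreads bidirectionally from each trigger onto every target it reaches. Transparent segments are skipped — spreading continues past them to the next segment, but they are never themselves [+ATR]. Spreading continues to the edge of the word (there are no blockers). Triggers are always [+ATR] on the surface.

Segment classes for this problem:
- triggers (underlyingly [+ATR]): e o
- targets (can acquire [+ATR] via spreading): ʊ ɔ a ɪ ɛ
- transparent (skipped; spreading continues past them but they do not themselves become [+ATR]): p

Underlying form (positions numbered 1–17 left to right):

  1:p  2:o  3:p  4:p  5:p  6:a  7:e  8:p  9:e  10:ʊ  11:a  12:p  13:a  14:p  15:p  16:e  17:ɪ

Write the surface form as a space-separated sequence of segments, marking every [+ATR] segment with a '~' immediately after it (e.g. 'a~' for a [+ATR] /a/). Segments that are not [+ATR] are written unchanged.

p o~ p p p a~ e~ p e~ ʊ~ a~ p a~ p p e~ ɪ~

From /o/ at 2 rightward: 3 /p/ transparent; 4 /p/ transparent; 5 /p/ transparent; 6 /a/ → [+ATR]; 7 /e/ is itself a trigger — this domain ends here.
From /o/ at 2 leftward: 1 /p/ transparent; word edge.
From /e/ at 7 rightward: 8 /p/ transparent; 9 /e/ is itself a trigger — this domain ends here.
From /e/ at 7 leftward: 6 /a/ → [+ATR]; 5 /p/ transparent; 4 /p/ transparent; 3 /p/ transparent; 2 /o/ is itself a trigger — this domain ends here.
From /e/ at 9 rightward: 10 /ʊ/ → [+ATR]; 11 /a/ → [+ATR]; 12 /p/ transparent; 13 /a/ → [+ATR]; 14 /p/ transparent; 15 /p/ transparent; 16 /e/ is itself a trigger — this domain ends here.
From /e/ at 9 leftward: 8 /p/ transparent; 7 /e/ is itself a trigger — this domain ends here.
From /e/ at 16 rightward: 17 /ɪ/ → [+ATR]; word edge.
From /e/ at 16 leftward: 15 /p/ transparent; 14 /p/ transparent; 13 /a/ → [+ATR]; 12 /p/ transparent; 11 /a/ → [+ATR]; 10 /ʊ/ → [+ATR]; 9 /e/ is itself a trigger — this domain ends here.
[+ATR] positions on the surface: 2 6 7 9 10 11 13 16 17.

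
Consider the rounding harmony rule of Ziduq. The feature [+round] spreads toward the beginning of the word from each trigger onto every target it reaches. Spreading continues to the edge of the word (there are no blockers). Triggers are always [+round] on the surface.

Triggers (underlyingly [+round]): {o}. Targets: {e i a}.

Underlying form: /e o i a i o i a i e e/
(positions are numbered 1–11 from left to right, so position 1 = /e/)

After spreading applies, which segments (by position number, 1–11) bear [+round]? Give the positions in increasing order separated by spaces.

1 2 3 4 5 6

From /o/ at 2 leftward: 1 /e/ → [+round]; word edge.
From /o/ at 6 leftward: 5 /i/ → [+round]; 4 /a/ → [+round]; 3 /i/ → [+round]; 2 /o/ is itself a trigger — this domain ends here.
Targets with no active source: positions 7 8 9 10 11 stay [-round].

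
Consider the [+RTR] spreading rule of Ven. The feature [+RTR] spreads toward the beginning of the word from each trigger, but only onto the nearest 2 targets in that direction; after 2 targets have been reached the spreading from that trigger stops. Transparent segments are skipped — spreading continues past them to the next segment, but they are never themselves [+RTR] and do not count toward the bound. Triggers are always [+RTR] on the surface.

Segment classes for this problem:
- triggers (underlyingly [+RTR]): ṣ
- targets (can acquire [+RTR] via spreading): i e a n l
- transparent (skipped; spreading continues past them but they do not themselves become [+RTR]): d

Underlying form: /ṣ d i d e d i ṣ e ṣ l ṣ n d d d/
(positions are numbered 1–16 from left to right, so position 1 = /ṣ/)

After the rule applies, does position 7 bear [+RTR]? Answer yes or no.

From /ṣ/ at 1 leftward: word edge.
From /ṣ/ at 8 leftward: 7 /i/ → [+RTR]; 6 /d/ transparent; 5 /e/ → [+RTR]; bound reached.
From /ṣ/ at 10 leftward: 9 /e/ → [+RTR]; 8 /ṣ/ is itself a trigger — this domain ends here.
From /ṣ/ at 12 leftward: 11 /l/ → [+RTR]; 10 /ṣ/ is itself a trigger — this domain ends here.
Targets with no active source: positions 3 13 stay [-emphatic].
[+RTR] positions on the surface: 1 5 7 8 9 10 11 12.

yes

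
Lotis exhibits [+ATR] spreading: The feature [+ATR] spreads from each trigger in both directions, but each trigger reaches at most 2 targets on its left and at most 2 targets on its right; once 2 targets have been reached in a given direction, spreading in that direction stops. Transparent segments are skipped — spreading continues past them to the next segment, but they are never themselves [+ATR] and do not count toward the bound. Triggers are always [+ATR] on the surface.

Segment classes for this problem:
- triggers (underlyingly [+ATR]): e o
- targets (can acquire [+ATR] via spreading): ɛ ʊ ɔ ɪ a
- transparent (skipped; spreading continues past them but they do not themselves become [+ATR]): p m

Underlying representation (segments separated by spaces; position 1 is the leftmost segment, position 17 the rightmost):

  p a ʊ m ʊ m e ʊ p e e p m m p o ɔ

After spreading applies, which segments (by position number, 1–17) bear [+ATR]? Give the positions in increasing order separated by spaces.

3 5 7 8 10 11 16 17

From /e/ at 7 rightward: 8 /ʊ/ → [+ATR]; 9 /p/ transparent; 10 /e/ is itself a trigger — this domain ends here.
From /e/ at 7 leftward: 6 /m/ transparent; 5 /ʊ/ → [+ATR]; 4 /m/ transparent; 3 /ʊ/ → [+ATR]; bound reached.
From /e/ at 10 rightward: 11 /e/ is itself a trigger — this domain ends here.
From /e/ at 10 leftward: 9 /p/ transparent; 8 /ʊ/ → [+ATR]; 7 /e/ is itself a trigger — this domain ends here.
From /e/ at 11 rightward: 12 /p/ transparent; 13 /m/ transparent; 14 /m/ transparent; 15 /p/ transparent; 16 /o/ is itself a trigger — this domain ends here.
From /e/ at 11 leftward: 10 /e/ is itself a trigger — this domain ends here.
From /o/ at 16 rightward: 17 /ɔ/ → [+ATR]; word edge.
From /o/ at 16 leftward: 15 /p/ transparent; 14 /m/ transparent; 13 /m/ transparent; 12 /p/ transparent; 11 /e/ is itself a trigger — this domain ends here.
Target with no active source: position 2 stays [-ATR].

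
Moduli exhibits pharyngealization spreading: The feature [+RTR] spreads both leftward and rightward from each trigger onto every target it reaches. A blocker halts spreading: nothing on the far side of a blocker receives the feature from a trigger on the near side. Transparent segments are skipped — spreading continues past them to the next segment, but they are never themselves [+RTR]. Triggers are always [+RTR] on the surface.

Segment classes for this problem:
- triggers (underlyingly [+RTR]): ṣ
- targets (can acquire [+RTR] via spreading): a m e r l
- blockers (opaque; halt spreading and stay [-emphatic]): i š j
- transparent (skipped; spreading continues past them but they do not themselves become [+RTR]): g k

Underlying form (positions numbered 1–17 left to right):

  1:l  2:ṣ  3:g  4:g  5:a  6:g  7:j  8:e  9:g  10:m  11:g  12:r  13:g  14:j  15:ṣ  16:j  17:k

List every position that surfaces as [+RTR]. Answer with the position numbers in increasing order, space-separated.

1 2 5 15

From /ṣ/ at 2 rightward: 3 /g/ transparent; 4 /g/ transparent; 5 /a/ → [+RTR]; 6 /g/ transparent; 7 /j/ blocks.
From /ṣ/ at 2 leftward: 1 /l/ → [+RTR]; word edge.
From /ṣ/ at 15 rightward: 16 /j/ blocks.
From /ṣ/ at 15 leftward: 14 /j/ blocks.
Targets with no active source: positions 8 10 12 stay [-emphatic].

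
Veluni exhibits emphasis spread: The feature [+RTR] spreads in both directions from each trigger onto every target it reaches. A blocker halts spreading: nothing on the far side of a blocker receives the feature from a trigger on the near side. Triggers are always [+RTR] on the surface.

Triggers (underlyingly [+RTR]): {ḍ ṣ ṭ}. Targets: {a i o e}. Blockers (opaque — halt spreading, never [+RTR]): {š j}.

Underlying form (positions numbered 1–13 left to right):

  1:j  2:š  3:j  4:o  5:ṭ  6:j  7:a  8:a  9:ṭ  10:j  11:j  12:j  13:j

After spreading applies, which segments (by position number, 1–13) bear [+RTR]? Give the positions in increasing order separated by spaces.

4 5 7 8 9

From /ṭ/ at 5 rightward: 6 /j/ blocks.
From /ṭ/ at 5 leftward: 4 /o/ → [+RTR]; 3 /j/ blocks.
From /ṭ/ at 9 rightward: 10 /j/ blocks.
From /ṭ/ at 9 leftward: 8 /a/ → [+RTR]; 7 /a/ → [+RTR]; 6 /j/ blocks.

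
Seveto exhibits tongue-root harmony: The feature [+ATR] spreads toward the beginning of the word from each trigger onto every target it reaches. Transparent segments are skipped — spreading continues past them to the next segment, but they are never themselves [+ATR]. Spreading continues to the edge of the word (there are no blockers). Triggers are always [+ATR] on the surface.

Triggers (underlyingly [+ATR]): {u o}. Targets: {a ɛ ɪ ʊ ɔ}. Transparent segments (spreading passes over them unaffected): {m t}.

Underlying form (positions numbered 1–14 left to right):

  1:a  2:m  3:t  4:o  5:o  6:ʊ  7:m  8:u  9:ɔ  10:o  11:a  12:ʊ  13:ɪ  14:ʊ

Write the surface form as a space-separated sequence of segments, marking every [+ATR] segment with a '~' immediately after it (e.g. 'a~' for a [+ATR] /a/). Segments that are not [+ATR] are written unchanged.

a~ m t o~ o~ ʊ~ m u~ ɔ~ o~ a ʊ ɪ ʊ

From /o/ at 4 leftward: 3 /t/ transparent; 2 /m/ transparent; 1 /a/ → [+ATR]; word edge.
From /o/ at 5 leftward: 4 /o/ is itself a trigger — this domain ends here.
From /u/ at 8 leftward: 7 /m/ transparent; 6 /ʊ/ → [+ATR]; 5 /o/ is itself a trigger — this domain ends here.
From /o/ at 10 leftward: 9 /ɔ/ → [+ATR]; 8 /u/ is itself a trigger — this domain ends here.
Targets with no active source: positions 11 12 13 14 stay [-ATR].
[+ATR] positions on the surface: 1 4 5 6 8 9 10.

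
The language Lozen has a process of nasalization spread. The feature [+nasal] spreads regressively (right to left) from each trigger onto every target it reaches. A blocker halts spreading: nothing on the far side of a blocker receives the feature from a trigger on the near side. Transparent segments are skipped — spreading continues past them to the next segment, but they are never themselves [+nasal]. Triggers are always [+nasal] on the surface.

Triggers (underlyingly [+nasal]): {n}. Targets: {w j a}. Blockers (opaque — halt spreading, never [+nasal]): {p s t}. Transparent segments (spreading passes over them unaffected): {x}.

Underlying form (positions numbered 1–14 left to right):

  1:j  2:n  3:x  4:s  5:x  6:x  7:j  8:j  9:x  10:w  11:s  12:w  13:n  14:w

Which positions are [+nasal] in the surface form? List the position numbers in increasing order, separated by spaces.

From /n/ at 2 leftward: 1 /j/ → [+nasal]; word edge.
From /n/ at 13 leftward: 12 /w/ → [+nasal]; 11 /s/ blocks.
Targets with no active source: positions 7 8 10 14 stay [-nasal].

1 2 12 13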